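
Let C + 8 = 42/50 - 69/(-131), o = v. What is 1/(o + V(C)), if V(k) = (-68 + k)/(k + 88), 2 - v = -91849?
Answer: 66619/6118960663 ≈ 1.0887e-5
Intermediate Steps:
v = 91851 (v = 2 - 1*(-91849) = 2 + 91849 = 91851)
o = 91851
C = -21724/3275 (C = -8 + (42/50 - 69/(-131)) = -8 + (42*(1/50) - 69*(-1/131)) = -8 + (21/25 + 69/131) = -8 + 4476/3275 = -21724/3275 ≈ -6.6333)
V(k) = (-68 + k)/(88 + k)
1/(o + V(C)) = 1/(91851 + (-68 - 21724/3275)/(88 - 21724/3275)) = 1/(91851 - 244424/3275/(266476/3275)) = 1/(91851 + (3275/266476)*(-244424/3275)) = 1/(91851 - 61106/66619) = 1/(6118960663/66619) = 66619/6118960663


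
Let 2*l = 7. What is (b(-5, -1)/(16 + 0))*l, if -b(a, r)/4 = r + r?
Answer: 7/4 ≈ 1.7500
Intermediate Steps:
l = 7/2 (l = (½)*7 = 7/2 ≈ 3.5000)
b(a, r) = -8*r (b(a, r) = -4*(r + r) = -8*r)
(b(-5, -1)/(16 + 0))*l = ((-8*(-1))/(16 + 0))*(7/2) = (8/16)*(7/2) = ((1/16)*8)*(7/2) = (½)*(7/2) = 7/4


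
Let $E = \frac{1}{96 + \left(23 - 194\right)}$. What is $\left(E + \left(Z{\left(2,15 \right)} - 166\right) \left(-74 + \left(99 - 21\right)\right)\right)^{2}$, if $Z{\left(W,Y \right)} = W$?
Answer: $\frac{2420738401}{5625} \approx 4.3035 \cdot 10^{5}$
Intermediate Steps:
$E = - \frac{1}{75}$ ($E = \frac{1}{96 + \left(23 - 194\right)} = \frac{1}{96 - 171} = \frac{1}{-75} = - \frac{1}{75} \approx -0.013333$)
$\left(E + \left(Z{\left(2,15 \right)} - 166\right) \left(-74 + \left(99 - 21\right)\right)\right)^{2} = \left(- \frac{1}{75} + \left(2 - 166\right) \left(-74 + \left(99 - 21\right)\right)\right)^{2} = \left(- \frac{1}{75} - 164 \left(-74 + 78\right)\right)^{2} = \left(- \frac{1}{75} - 656\right)^{2} = \left(- \frac{49201}{75}\right)^{2} = \frac{2420738401}{5625}$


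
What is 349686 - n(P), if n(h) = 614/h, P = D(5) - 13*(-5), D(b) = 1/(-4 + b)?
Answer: 11539331/33 ≈ 3.4968e+5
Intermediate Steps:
P = 66 (P = 1/(-4 + 5) - 13*(-5) = 1/1 + 65 = 1 + 65 = 66)
349686 - n(P) = 349686 - 614/66 = 349686 - 1*307/33 = 349686 - 307/33 = 11539331/33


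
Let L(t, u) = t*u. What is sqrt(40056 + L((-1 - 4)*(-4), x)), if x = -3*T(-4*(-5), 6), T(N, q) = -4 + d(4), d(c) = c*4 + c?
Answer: 6*sqrt(1086) ≈ 197.73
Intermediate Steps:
d(c) = 5*c (d(c) = 4*c + c = 5*c)
T(N, q) = 16 (T(N, q) = -4 + 5*4 = -4 + 20 = 16)
x = -48 (x = -3*16 = -48)
sqrt(40056 + L((-1 - 4)*(-4), x)) = sqrt(40056 + ((-1 - 4)*(-4))*(-48)) = sqrt(40056 - 5*(-4)*(-48)) = sqrt(40056 + 20*(-48)) = sqrt(40056 - 960) = sqrt(39096) = 6*sqrt(1086)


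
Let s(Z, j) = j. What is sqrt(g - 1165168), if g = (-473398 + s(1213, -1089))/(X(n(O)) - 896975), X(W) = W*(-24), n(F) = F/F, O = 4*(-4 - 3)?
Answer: I*sqrt(937502143387408655)/896999 ≈ 1079.4*I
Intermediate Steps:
O = -28 (O = 4*(-7) = -28)
n(F) = 1
X(W) = -24*W
g = 474487/896999 (g = (-473398 - 1089)/(-24*1 - 896975) = -474487/(-24 - 896975) = -474487/(-896999) = -474487*(-1/896999) = 474487/896999 ≈ 0.52897)
sqrt(g - 1165168) = sqrt(474487/896999 - 1165168) = sqrt(-1045154056345/896999) = I*sqrt(937502143387408655)/896999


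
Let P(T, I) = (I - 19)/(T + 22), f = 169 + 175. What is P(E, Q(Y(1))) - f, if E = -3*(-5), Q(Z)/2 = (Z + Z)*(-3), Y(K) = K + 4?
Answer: -12807/37 ≈ -346.14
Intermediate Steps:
Y(K) = 4 + K
f = 344
Q(Z) = -12*Z (Q(Z) = 2*((Z + Z)*(-3)) = 2*((2*Z)*(-3)) = 2*(-6*Z) = -12*Z)
E = 15
P(T, I) = (-19 + I)/(22 + T)
P(E, Q(Y(1))) - f = (-19 - 12*(4 + 1))/(22 + 15) - 1*344 = (-19 - 12*5)/37 - 344 = (-19 - 60)/37 - 344 = (1/37)*(-79) - 344 = -79/37 - 344 = -12807/37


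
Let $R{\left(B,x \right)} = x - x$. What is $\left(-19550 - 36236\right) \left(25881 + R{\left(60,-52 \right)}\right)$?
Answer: $-1443797466$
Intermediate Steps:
$R{\left(B,x \right)} = 0$
$\left(-19550 - 36236\right) \left(25881 + R{\left(60,-52 \right)}\right) = \left(-19550 - 36236\right) \left(25881 + 0\right) = \left(-55786\right) 25881 = -1443797466$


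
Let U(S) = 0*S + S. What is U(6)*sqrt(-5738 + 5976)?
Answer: 6*sqrt(238) ≈ 92.563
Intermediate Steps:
U(S) = S (U(S) = 0 + S = S)
U(6)*sqrt(-5738 + 5976) = 6*sqrt(-5738 + 5976) = 6*sqrt(238)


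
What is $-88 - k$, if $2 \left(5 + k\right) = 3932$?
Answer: $-2049$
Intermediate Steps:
$k = 1961$ ($k = -5 + \frac{1}{2} \cdot 3932 = -5 + 1966 = 1961$)
$-88 - k = -88 - 1961 = -2049$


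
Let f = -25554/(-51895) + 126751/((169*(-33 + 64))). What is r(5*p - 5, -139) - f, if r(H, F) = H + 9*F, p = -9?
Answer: -360424774956/271877905 ≈ -1325.7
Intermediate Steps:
f = 6711620551/271877905 (f = -25554*(-1/51895) + 126751/((169*31)) = 25554/51895 + 126751/5239 = 6711620551/271877905 ≈ 24.686)
r(5*p - 5, -139) - f = ((5*(-9) - 5) + 9*(-139)) - 1*6711620551/271877905 = ((-45 - 5) - 1251) - 6711620551/271877905 = (-50 - 1251) - 6711620551/271877905 = -1301 - 6711620551/271877905 = -360424774956/271877905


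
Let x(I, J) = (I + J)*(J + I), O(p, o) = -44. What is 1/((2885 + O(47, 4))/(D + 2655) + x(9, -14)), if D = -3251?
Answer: 596/12059 ≈ 0.049424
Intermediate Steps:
x(I, J) = (I + J)² (x(I, J) = (I + J)*(I + J) = (I + J)²)
1/((2885 + O(47, 4))/(D + 2655) + x(9, -14)) = 1/((2885 - 44)/(-3251 + 2655) + (9 - 14)²) = 1/(2841/(-596) + (-5)²) = 1/(2841*(-1/596) + 25) = 1/(-2841/596 + 25) = 1/(12059/596) = 596/12059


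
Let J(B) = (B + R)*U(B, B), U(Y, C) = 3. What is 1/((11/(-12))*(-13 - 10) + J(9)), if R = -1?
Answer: 12/541 ≈ 0.022181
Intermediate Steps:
J(B) = -3 + 3*B (J(B) = (B - 1)*3 = (-1 + B)*3 = -3 + 3*B)
1/((11/(-12))*(-13 - 10) + J(9)) = 1/((11/(-12))*(-13 - 10) + (-3 + 3*9)) = 1/((11*(-1/12))*(-23) + (-3 + 27)) = 1/(-11/12*(-23) + 24) = 1/(253/12 + 24) = 1/(541/12) = 12/541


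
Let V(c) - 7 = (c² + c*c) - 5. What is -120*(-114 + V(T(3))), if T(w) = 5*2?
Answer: -10560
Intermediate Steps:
T(w) = 10
V(c) = 2 + 2*c² (V(c) = 7 + ((c² + c*c) - 5) = 7 + ((c² + c²) - 5) = 7 + (2*c² - 5) = 7 + (-5 + 2*c²) = 2 + 2*c²)
-120*(-114 + V(T(3))) = -120*(-114 + (2 + 2*10²)) = -120*(-114 + (2 + 2*100)) = -120*(-114 + (2 + 200)) = -120*(-114 + 202) = -120*88 = -10560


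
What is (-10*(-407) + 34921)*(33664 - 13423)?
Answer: 789216831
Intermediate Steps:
(-10*(-407) + 34921)*(33664 - 13423) = (4070 + 34921)*20241 = 38991*20241 = 789216831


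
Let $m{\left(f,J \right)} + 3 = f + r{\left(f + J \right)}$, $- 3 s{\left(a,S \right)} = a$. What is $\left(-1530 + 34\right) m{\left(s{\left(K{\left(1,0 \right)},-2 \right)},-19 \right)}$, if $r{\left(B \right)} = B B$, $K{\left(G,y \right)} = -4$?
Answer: $- \frac{4179824}{9} \approx -4.6443 \cdot 10^{5}$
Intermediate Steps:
$s{\left(a,S \right)} = - \frac{a}{3}$
$r{\left(B \right)} = B^{2}$
$m{\left(f,J \right)} = -3 + f + \left(J + f\right)^{2}$ ($m{\left(f,J \right)} = -3 + \left(f + \left(f + J\right)^{2}\right) = -3 + \left(f + \left(J + f\right)^{2}\right) = -3 + f + \left(J + f\right)^{2}$)
$\left(-1530 + 34\right) m{\left(s{\left(K{\left(1,0 \right)},-2 \right)},-19 \right)} = \left(-1530 + 34\right) \left(-3 - - \frac{4}{3} + \left(-19 - - \frac{4}{3}\right)^{2}\right) = - 1496 \left(-3 + \frac{4}{3} + \left(-19 + \frac{4}{3}\right)^{2}\right) = - 1496 \left(-3 + \frac{4}{3} + \left(- \frac{53}{3}\right)^{2}\right) = - 1496 \left(-3 + \frac{4}{3} + \frac{2809}{9}\right) = \left(-1496\right) \frac{2794}{9} = - \frac{4179824}{9}$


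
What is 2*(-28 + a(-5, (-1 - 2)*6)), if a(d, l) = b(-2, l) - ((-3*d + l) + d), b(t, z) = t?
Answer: -44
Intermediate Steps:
a(d, l) = -2 - l + 2*d (a(d, l) = -2 - ((-3*d + l) + d) = -2 - ((l - 3*d) + d) = -2 - (l - 2*d) = -2 + (-l + 2*d) = -2 - l + 2*d)
2*(-28 + a(-5, (-1 - 2)*6)) = 2*(-28 + (-2 - (-1 - 2)*6 + 2*(-5))) = 2*(-28 + (-2 - (-3)*6 - 10)) = 2*(-28 + (-2 - 1*(-18) - 10)) = 2*(-28 + (-2 + 18 - 10)) = 2*(-28 + 6) = 2*(-22) = -44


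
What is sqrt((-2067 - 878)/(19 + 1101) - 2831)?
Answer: I*sqrt(8886262)/56 ≈ 53.232*I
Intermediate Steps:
sqrt((-2067 - 878)/(19 + 1101) - 2831) = sqrt(-2945/1120 - 2831) = sqrt(-2945*1/1120 - 2831) = sqrt(-589/224 - 2831) = sqrt(-634733/224) = I*sqrt(8886262)/56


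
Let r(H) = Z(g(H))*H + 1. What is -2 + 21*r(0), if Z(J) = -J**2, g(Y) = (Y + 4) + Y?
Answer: 19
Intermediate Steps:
g(Y) = 4 + 2*Y (g(Y) = (4 + Y) + Y = 4 + 2*Y)
r(H) = 1 - H*(4 + 2*H)**2 (r(H) = (-(4 + 2*H)**2)*H + 1 = -H*(4 + 2*H)**2 + 1 = 1 - H*(4 + 2*H)**2)
-2 + 21*r(0) = -2 + 21*(1 - 4*0*(2 + 0)**2) = -2 + 21*(1 - 4*0*2**2) = -2 + 21*(1 - 4*0*4) = -2 + 21*(1 + 0) = -2 + 21*1 = -2 + 21 = 19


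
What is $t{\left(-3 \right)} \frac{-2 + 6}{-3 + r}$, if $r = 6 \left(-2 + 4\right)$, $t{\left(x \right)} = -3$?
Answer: $- \frac{4}{3} \approx -1.3333$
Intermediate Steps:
$r = 12$ ($r = 6 \cdot 2 = 12$)
$t{\left(-3 \right)} \frac{-2 + 6}{-3 + r} = - 3 \frac{-2 + 6}{-3 + 12} = - 3 \cdot \frac{4}{9} = - 3 \cdot 4 \cdot \frac{1}{9} = \left(-3\right) \frac{4}{9} = - \frac{4}{3}$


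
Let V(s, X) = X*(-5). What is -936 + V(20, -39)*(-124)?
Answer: -25116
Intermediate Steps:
V(s, X) = -5*X
-936 + V(20, -39)*(-124) = -936 - 5*(-39)*(-124) = -936 + 195*(-124) = -936 - 24180 = -25116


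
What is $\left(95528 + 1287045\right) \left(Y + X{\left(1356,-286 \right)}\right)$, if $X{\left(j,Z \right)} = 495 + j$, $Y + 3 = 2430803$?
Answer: $3363317591023$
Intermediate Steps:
$Y = 2430800$ ($Y = -3 + 2430803 = 2430800$)
$\left(95528 + 1287045\right) \left(Y + X{\left(1356,-286 \right)}\right) = \left(95528 + 1287045\right) \left(2430800 + \left(495 + 1356\right)\right) = 1382573 \left(2430800 + 1851\right) = 1382573 \cdot 2432651 = 3363317591023$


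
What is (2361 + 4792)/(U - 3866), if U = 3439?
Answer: -7153/427 ≈ -16.752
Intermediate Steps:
(2361 + 4792)/(U - 3866) = (2361 + 4792)/(3439 - 3866) = 7153/(-427) = 7153*(-1/427) = -7153/427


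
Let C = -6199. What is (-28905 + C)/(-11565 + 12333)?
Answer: -1097/24 ≈ -45.708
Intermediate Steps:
(-28905 + C)/(-11565 + 12333) = (-28905 - 6199)/(-11565 + 12333) = -35104/768 = -35104*1/768 = -1097/24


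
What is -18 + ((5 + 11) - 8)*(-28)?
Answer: -242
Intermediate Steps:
-18 + ((5 + 11) - 8)*(-28) = -18 + (16 - 8)*(-28) = -18 + 8*(-28) = -18 - 224 = -242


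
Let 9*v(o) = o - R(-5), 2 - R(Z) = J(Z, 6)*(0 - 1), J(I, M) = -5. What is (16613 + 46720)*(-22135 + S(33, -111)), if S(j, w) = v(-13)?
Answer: -1401946325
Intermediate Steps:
R(Z) = -3 (R(Z) = 2 - (-5)*(0 - 1) = 2 - (-5)*(-1) = 2 - 1*5 = 2 - 5 = -3)
v(o) = ⅓ + o/9 (v(o) = (o - 1*(-3))/9 = (o + 3)/9 = (3 + o)/9 = ⅓ + o/9)
S(j, w) = -10/9 (S(j, w) = ⅓ + (⅑)*(-13) = ⅓ - 13/9 = -10/9)
(16613 + 46720)*(-22135 + S(33, -111)) = (16613 + 46720)*(-22135 - 10/9) = 63333*(-199225/9) = -1401946325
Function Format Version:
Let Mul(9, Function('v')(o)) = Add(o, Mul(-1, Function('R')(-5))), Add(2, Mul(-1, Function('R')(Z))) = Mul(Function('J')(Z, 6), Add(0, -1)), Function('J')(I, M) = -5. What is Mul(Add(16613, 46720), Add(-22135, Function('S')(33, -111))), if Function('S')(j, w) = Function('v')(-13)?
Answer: -1401946325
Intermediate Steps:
Function('R')(Z) = -3 (Function('R')(Z) = Add(2, Mul(-1, Mul(-5, Add(0, -1)))) = Add(2, Mul(-1, Mul(-5, -1))) = Add(2, Mul(-1, 5)) = Add(2, -5) = -3)
Function('v')(o) = Add(Rational(1, 3), Mul(Rational(1, 9), o)) (Function('v')(o) = Mul(Rational(1, 9), Add(o, Mul(-1, -3))) = Mul(Rational(1, 9), Add(o, 3)) = Mul(Rational(1, 9), Add(3, o)) = Add(Rational(1, 3), Mul(Rational(1, 9), o)))
Function('S')(j, w) = Rational(-10, 9) (Function('S')(j, w) = Add(Rational(1, 3), Mul(Rational(1, 9), -13)) = Add(Rational(1, 3), Rational(-13, 9)) = Rational(-10, 9))
Mul(Add(16613, 46720), Add(-22135, Function('S')(33, -111))) = Mul(Add(16613, 46720), Add(-22135, Rational(-10, 9))) = Mul(63333, Rational(-199225, 9)) = -1401946325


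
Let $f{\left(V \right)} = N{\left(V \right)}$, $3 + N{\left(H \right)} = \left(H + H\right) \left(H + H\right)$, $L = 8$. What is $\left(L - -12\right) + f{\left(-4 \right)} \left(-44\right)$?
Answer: $-2664$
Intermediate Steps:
$N{\left(H \right)} = -3 + 4 H^{2}$ ($N{\left(H \right)} = -3 + \left(H + H\right) \left(H + H\right) = -3 + 2 H 2 H = -3 + 4 H^{2}$)
$f{\left(V \right)} = -3 + 4 V^{2}$
$\left(L - -12\right) + f{\left(-4 \right)} \left(-44\right) = \left(8 - -12\right) + \left(-3 + 4 \left(-4\right)^{2}\right) \left(-44\right) = \left(8 + 12\right) + \left(-3 + 4 \cdot 16\right) \left(-44\right) = 20 + \left(-3 + 64\right) \left(-44\right) = 20 + 61 \left(-44\right) = 20 - 2684 = -2664$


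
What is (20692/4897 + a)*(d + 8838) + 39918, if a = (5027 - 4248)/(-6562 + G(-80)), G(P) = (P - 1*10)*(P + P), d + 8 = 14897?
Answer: 5470810241841/38382686 ≈ 1.4253e+5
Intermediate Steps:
d = 14889 (d = -8 + 14897 = 14889)
G(P) = 2*P*(-10 + P) (G(P) = (P - 10)*(2*P) = (-10 + P)*(2*P) = 2*P*(-10 + P))
a = 779/7838 (a = (5027 - 4248)/(-6562 + 2*(-80)*(-10 - 80)) = 779/(-6562 + 2*(-80)*(-90)) = 779/(-6562 + 14400) = 779/7838 ≈ 0.099388)
(20692/4897 + a)*(d + 8838) + 39918 = (20692/4897 + 779/7838)*(14889 + 8838) + 39918 = (20692*(1/4897) + 779/7838)*23727 + 39918 = (20692/4897 + 779/7838)*23727 + 39918 = (165998659/38382686)*23727 + 39918 = 3938650182093/38382686 + 39918 = 5470810241841/38382686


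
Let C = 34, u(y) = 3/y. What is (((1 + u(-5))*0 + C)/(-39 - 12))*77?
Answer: -154/3 ≈ -51.333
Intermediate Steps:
(((1 + u(-5))*0 + C)/(-39 - 12))*77 = (((1 + 3/(-5))*0 + 34)/(-39 - 12))*77 = (((1 + 3*(-1/5))*0 + 34)/(-51))*77 = (((1 - 3/5)*0 + 34)*(-1/51))*77 = (((2/5)*0 + 34)*(-1/51))*77 = ((0 + 34)*(-1/51))*77 = (34*(-1/51))*77 = -2/3*77 = -154/3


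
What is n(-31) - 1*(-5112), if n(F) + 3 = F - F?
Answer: 5109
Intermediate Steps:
n(F) = -3 (n(F) = -3 + (F - F) = -3 + 0 = -3)
n(-31) - 1*(-5112) = -3 - 1*(-5112) = -3 + 5112 = 5109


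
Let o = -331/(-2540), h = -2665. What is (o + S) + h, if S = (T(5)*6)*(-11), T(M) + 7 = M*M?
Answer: -9786289/2540 ≈ -3852.9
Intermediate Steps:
o = 331/2540 (o = -331*(-1/2540) = 331/2540 ≈ 0.13031)
T(M) = -7 + M² (T(M) = -7 + M*M = -7 + M²)
S = -1188 (S = ((-7 + 5²)*6)*(-11) = ((-7 + 25)*6)*(-11) = (18*6)*(-11) = 108*(-11) = -1188)
(o + S) + h = (331/2540 - 1188) - 2665 = -3017189/2540 - 2665 = -9786289/2540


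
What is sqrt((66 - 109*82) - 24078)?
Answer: 5*I*sqrt(1318) ≈ 181.52*I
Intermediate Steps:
sqrt((66 - 109*82) - 24078) = sqrt((66 - 8938) - 24078) = sqrt(-8872 - 24078) = sqrt(-32950) = 5*I*sqrt(1318)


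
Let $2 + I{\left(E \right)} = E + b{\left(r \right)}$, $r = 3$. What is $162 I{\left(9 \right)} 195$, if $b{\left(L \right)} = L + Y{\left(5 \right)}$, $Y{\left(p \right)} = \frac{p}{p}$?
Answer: $347490$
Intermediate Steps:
$Y{\left(p \right)} = 1$
$b{\left(L \right)} = 1 + L$ ($b{\left(L \right)} = L + 1 = 1 + L$)
$I{\left(E \right)} = 2 + E$ ($I{\left(E \right)} = -2 + \left(E + \left(1 + 3\right)\right) = -2 + \left(E + 4\right) = -2 + \left(4 + E\right) = 2 + E$)
$162 I{\left(9 \right)} 195 = 162 \left(2 + 9\right) 195 = 162 \cdot 11 \cdot 195 = 1782 \cdot 195 = 347490$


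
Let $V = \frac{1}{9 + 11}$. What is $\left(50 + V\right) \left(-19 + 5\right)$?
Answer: $- \frac{7007}{10} \approx -700.7$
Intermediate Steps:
$V = \frac{1}{20} \approx 0.05$
$\left(50 + V\right) \left(-19 + 5\right) = \left(50 + \frac{1}{20}\right) \left(-19 + 5\right) = \frac{1001}{20} \left(-14\right) = - \frac{7007}{10}$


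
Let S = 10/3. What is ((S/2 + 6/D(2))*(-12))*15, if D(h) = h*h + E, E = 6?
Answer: -408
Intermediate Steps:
D(h) = 6 + h**2 (D(h) = h*h + 6 = h**2 + 6 = 6 + h**2)
S = 10/3 (S = 10*(1/3) = 10/3 ≈ 3.3333)
((S/2 + 6/D(2))*(-12))*15 = (((10/3)/2 + 6/(6 + 2**2))*(-12))*15 = (((10/3)*(1/2) + 6/(6 + 4))*(-12))*15 = ((5/3 + 6/10)*(-12))*15 = ((5/3 + 6*(1/10))*(-12))*15 = ((5/3 + 3/5)*(-12))*15 = ((34/15)*(-12))*15 = -136/5*15 = -408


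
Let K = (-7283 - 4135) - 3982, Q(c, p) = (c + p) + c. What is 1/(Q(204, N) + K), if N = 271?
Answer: -1/14721 ≈ -6.7930e-5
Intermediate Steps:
Q(c, p) = p + 2*c
K = -15400 (K = -11418 - 3982 = -15400)
1/(Q(204, N) + K) = 1/((271 + 2*204) - 15400) = 1/((271 + 408) - 15400) = 1/(679 - 15400) = 1/(-14721) = -1/14721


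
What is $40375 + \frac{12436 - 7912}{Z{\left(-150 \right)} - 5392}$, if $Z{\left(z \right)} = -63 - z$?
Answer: $\frac{214184851}{5305} \approx 40374.0$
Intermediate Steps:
$40375 + \frac{12436 - 7912}{Z{\left(-150 \right)} - 5392} = 40375 + \frac{12436 - 7912}{\left(-63 - -150\right) - 5392} = 40375 + \frac{4524}{\left(-63 + 150\right) - 5392} = 40375 + \frac{4524}{87 - 5392} = 40375 + \frac{4524}{-5305} = 40375 + 4524 \left(- \frac{1}{5305}\right) = 40375 - \frac{4524}{5305} = \frac{214184851}{5305}$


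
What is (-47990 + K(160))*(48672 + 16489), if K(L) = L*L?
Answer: -1458954790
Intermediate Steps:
K(L) = L²
(-47990 + K(160))*(48672 + 16489) = (-47990 + 160²)*(48672 + 16489) = (-47990 + 25600)*65161 = -22390*65161 = -1458954790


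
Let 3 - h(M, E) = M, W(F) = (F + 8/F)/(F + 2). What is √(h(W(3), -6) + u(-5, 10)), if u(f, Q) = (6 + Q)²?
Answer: 2*√14505/15 ≈ 16.058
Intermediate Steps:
W(F) = (F + 8/F)/(2 + F)
h(M, E) = 3 - M
√(h(W(3), -6) + u(-5, 10)) = √((3 - (8 + 3²)/(3*(2 + 3))) + (6 + 10)²) = √((3 - (8 + 9)/(3*5)) + 16²) = √((3 - 17/(3*5)) + 256) = √((3 - 1*17/15) + 256) = √((3 - 17/15) + 256) = √(28/15 + 256) = √(3868/15) = 2*√14505/15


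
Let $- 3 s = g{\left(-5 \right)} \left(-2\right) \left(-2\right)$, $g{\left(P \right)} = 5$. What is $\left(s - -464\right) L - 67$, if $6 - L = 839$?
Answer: $- \frac{1143077}{3} \approx -3.8103 \cdot 10^{5}$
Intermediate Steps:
$L = -833$ ($L = 6 - 839 = -833$)
$s = - \frac{20}{3}$ ($s = - \frac{5 \left(-2\right) \left(-2\right)}{3} = - \frac{\left(-10\right) \left(-2\right)}{3} = \left(- \frac{1}{3}\right) 20 = - \frac{20}{3} \approx -6.6667$)
$\left(s - -464\right) L - 67 = \left(- \frac{20}{3} - -464\right) \left(-833\right) - 67 = \left(- \frac{20}{3} + 464\right) \left(-833\right) - 67 = \frac{1372}{3} \left(-833\right) - 67 = - \frac{1142876}{3} - 67 = - \frac{1143077}{3}$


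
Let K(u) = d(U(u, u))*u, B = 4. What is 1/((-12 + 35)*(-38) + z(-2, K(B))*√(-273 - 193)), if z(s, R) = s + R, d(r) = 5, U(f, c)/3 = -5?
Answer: -437/457430 - 9*I*√466/457430 ≈ -0.00095534 - 0.00042473*I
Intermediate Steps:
U(f, c) = -15 (U(f, c) = 3*(-5) = -15)
K(u) = 5*u
z(s, R) = R + s
1/((-12 + 35)*(-38) + z(-2, K(B))*√(-273 - 193)) = 1/((-12 + 35)*(-38) + (5*4 - 2)*√(-273 - 193)) = 1/(23*(-38) + (20 - 2)*√(-466)) = 1/(-874 + 18*(I*√466)) = 1/(-874 + 18*I*√466)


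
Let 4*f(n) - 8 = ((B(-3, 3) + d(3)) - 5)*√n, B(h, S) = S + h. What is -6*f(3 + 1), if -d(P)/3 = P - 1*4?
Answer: -6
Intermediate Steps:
d(P) = 12 - 3*P (d(P) = -3*(P - 1*4) = -3*(P - 4) = -3*(-4 + P) = 12 - 3*P)
f(n) = 2 - √n/2 (f(n) = 2 + ((((3 - 3) + (12 - 3*3)) - 5)*√n)/4 = 2 + (((0 + (12 - 9)) - 5)*√n)/4 = 2 + (((0 + 3) - 5)*√n)/4 = 2 + ((3 - 5)*√n)/4 = 2 + (-2*√n)/4 = 2 - √n/2)
-6*f(3 + 1) = -6*(2 - √(3 + 1)/2) = -6*(2 - √4/2) = -6*(2 - ½*2) = -6*(2 - 1) = -6*1 = -6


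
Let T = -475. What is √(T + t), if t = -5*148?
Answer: 9*I*√15 ≈ 34.857*I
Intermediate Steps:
t = -740
√(T + t) = √(-475 - 740) = √(-1215) = 9*I*√15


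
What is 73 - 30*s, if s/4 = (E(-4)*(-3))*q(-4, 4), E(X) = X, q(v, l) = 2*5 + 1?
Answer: -15767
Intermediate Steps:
q(v, l) = 11 (q(v, l) = 10 + 1 = 11)
s = 528 (s = 4*(-4*(-3)*11) = 4*(12*11) = 4*132 = 528)
73 - 30*s = 73 - 30*528 = 73 - 1*15840 = 73 - 15840 = -15767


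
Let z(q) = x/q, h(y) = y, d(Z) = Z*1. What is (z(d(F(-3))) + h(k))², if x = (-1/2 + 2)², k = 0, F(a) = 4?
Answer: 81/256 ≈ 0.31641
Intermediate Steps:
d(Z) = Z
x = 9/4 (x = (-1*½ + 2)² = (-½ + 2)² = (3/2)² = 9/4 ≈ 2.2500)
z(q) = 9/(4*q)
(z(d(F(-3))) + h(k))² = ((9/4)/4 + 0)² = ((9/4)*(¼) + 0)² = (9/16 + 0)² = (9/16)² = 81/256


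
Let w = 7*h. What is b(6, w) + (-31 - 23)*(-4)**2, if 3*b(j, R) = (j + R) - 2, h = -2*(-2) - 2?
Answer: -858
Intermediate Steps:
h = 2 (h = 4 - 2 = 2)
w = 14 (w = 7*2 = 14)
b(j, R) = -2/3 + R/3 + j/3 (b(j, R) = ((j + R) - 2)/3 = ((R + j) - 2)/3 = (-2 + R + j)/3 = -2/3 + R/3 + j/3)
b(6, w) + (-31 - 23)*(-4)**2 = (-2/3 + (1/3)*14 + (1/3)*6) + (-31 - 23)*(-4)**2 = (-2/3 + 14/3 + 2) - 54*16 = 6 - 864 = -858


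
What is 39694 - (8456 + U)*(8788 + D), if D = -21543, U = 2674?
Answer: 142002844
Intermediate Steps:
39694 - (8456 + U)*(8788 + D) = 39694 - (8456 + 2674)*(8788 - 21543) = 39694 - 11130*(-12755) = 39694 - 1*(-141963150) = 39694 + 141963150 = 142002844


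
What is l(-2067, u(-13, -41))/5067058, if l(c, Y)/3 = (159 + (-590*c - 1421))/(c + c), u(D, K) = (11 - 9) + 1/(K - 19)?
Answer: -304567/1745601481 ≈ -0.00017448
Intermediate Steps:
u(D, K) = 2 + 1/(-19 + K)
l(c, Y) = 3*(-1262 - 590*c)/(2*c) (l(c, Y) = 3*((159 + (-590*c - 1421))/(c + c)) = 3*((159 + (-1421 - 590*c))/((2*c))) = 3*((-1262 - 590*c)*(1/(2*c))) = 3*((-1262 - 590*c)/(2*c)) = 3*(-1262 - 590*c)/(2*c))
l(-2067, u(-13, -41))/5067058 = (-885 - 1893/(-2067))/5067058 = (-885 - 1893*(-1/2067))*(1/5067058) = (-885 + 631/689)*(1/5067058) = -609134/689*1/5067058 = -304567/1745601481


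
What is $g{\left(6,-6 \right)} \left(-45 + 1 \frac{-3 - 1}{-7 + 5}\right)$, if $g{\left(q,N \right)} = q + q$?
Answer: $-516$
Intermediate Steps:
$g{\left(q,N \right)} = 2 q$
$g{\left(6,-6 \right)} \left(-45 + 1 \frac{-3 - 1}{-7 + 5}\right) = 2 \cdot 6 \left(-45 + 1 \frac{-3 - 1}{-7 + 5}\right) = 12 \left(-45 + 1 \left(- \frac{4}{-2}\right)\right) = 12 \left(-45 + 1 \left(\left(-4\right) \left(- \frac{1}{2}\right)\right)\right) = 12 \left(-45 + 1 \cdot 2\right) = 12 \left(-45 + 2\right) = 12 \left(-43\right) = -516$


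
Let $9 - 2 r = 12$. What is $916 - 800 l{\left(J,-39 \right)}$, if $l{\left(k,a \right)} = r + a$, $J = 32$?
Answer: $33316$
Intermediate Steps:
$r = - \frac{3}{2}$ ($r = \frac{9}{2} - 6 = - \frac{3}{2} \approx -1.5$)
$l{\left(k,a \right)} = - \frac{3}{2} + a$
$916 - 800 l{\left(J,-39 \right)} = 916 - 800 \left(- \frac{3}{2} - 39\right) = 916 - -32400 = 916 + 32400 = 33316$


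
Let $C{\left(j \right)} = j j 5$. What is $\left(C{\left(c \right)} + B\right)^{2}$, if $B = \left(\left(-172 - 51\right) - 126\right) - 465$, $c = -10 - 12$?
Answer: $2579236$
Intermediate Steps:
$c = -22$ ($c = -10 - 12 = -22$)
$C{\left(j \right)} = 5 j^{2}$ ($C{\left(j \right)} = j^{2} \cdot 5 = 5 j^{2}$)
$B = -814$ ($B = \left(-223 - 126\right) - 465 = -349 - 465 = -814$)
$\left(C{\left(c \right)} + B\right)^{2} = \left(5 \left(-22\right)^{2} - 814\right)^{2} = \left(5 \cdot 484 - 814\right)^{2} = \left(2420 - 814\right)^{2} = 1606^{2} = 2579236$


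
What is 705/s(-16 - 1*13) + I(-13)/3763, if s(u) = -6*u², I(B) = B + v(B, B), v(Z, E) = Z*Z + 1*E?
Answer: -643779/6329366 ≈ -0.10171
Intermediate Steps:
v(Z, E) = E + Z² (v(Z, E) = Z² + E = E + Z²)
I(B) = B² + 2*B (I(B) = B + (B + B²) = B² + 2*B)
705/s(-16 - 1*13) + I(-13)/3763 = 705/((-6*(-16 - 1*13)²)) - 13*(2 - 13)/3763 = 705/((-6*(-16 - 13)²)) - 13*(-11)*(1/3763) = 705/((-6*(-29)²)) + 143*(1/3763) = 705/((-6*841)) + 143/3763 = 705/(-5046) + 143/3763 = 705*(-1/5046) + 143/3763 = -235/1682 + 143/3763 = -643779/6329366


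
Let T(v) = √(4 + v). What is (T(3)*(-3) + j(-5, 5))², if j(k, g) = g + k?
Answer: 63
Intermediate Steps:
(T(3)*(-3) + j(-5, 5))² = (√(4 + 3)*(-3) + (5 - 5))² = (√7*(-3) + 0)² = (-3*√7 + 0)² = (-3*√7)² = 63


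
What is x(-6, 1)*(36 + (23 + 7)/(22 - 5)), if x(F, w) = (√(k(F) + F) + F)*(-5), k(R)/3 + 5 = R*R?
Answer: 19260/17 - 3210*√87/17 ≈ -628.29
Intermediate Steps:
k(R) = -15 + 3*R² (k(R) = -15 + 3*(R*R) = -15 + 3*R²)
x(F, w) = -5*F - 5*√(-15 + F + 3*F²) (x(F, w) = (√((-15 + 3*F²) + F) + F)*(-5) = (√(-15 + F + 3*F²) + F)*(-5) = (F + √(-15 + F + 3*F²))*(-5) = -5*F - 5*√(-15 + F + 3*F²))
x(-6, 1)*(36 + (23 + 7)/(22 - 5)) = (-5*(-6) - 5*√(-15 - 6 + 3*(-6)²))*(36 + (23 + 7)/(22 - 5)) = (30 - 5*√(-15 - 6 + 3*36))*(36 + 30/17) = (30 - 5*√(-15 - 6 + 108))*(36 + 30*(1/17)) = (30 - 5*√87)*(36 + 30/17) = (30 - 5*√87)*(642/17) = 19260/17 - 3210*√87/17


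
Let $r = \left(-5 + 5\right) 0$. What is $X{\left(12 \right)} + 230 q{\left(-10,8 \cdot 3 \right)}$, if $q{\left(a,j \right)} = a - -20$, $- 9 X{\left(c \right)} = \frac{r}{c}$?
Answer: $2300$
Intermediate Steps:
$r = 0$ ($r = 0 \cdot 0 = 0$)
$X{\left(c \right)} = 0$ ($X{\left(c \right)} = - \frac{0 \frac{1}{c}}{9} = \left(- \frac{1}{9}\right) 0 = 0$)
$q{\left(a,j \right)} = 20 + a$ ($q{\left(a,j \right)} = a + 20 = 20 + a$)
$X{\left(12 \right)} + 230 q{\left(-10,8 \cdot 3 \right)} = 0 + 230 \left(20 - 10\right) = 0 + 230 \cdot 10 = 0 + 2300 = 2300$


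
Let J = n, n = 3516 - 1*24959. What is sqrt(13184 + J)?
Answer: I*sqrt(8259) ≈ 90.879*I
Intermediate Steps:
n = -21443 (n = 3516 - 24959 = -21443)
J = -21443
sqrt(13184 + J) = sqrt(13184 - 21443) = sqrt(-8259) = I*sqrt(8259)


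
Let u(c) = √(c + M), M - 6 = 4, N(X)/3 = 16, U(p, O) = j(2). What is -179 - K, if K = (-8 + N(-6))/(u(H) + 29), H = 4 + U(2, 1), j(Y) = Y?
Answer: -5947/33 ≈ -180.21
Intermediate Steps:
U(p, O) = 2
N(X) = 48 (N(X) = 3*16 = 48)
M = 10 (M = 6 + 4 = 10)
H = 6 (H = 4 + 2 = 6)
u(c) = √(10 + c) (u(c) = √(c + 10) = √(10 + c))
K = 40/33 (K = (-8 + 48)/(√(10 + 6) + 29) = 40/(√16 + 29) = 40/(4 + 29) = 40/33 ≈ 1.2121)
-179 - K = -179 - 1*40/33 = -179 - 40/33 = -5947/33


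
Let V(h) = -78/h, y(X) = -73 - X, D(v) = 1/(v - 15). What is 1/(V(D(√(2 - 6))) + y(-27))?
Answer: 281/321928 + 39*I/321928 ≈ 0.00087287 + 0.00012115*I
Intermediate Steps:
D(v) = 1/(-15 + v)
1/(V(D(√(2 - 6))) + y(-27)) = 1/(-(-1170 + 78*√(2 - 6)) + (-73 - 1*(-27))) = 1/(-(-1170 + 156*I) + (-73 + 27)) = 1/(-(-1170 + 156*I) - 46) = 1/(-78*(-15 + 2*I) - 46) = 1/((1170 - 156*I) - 46) = 1/(1124 - 156*I) = (1124 + 156*I)/1287712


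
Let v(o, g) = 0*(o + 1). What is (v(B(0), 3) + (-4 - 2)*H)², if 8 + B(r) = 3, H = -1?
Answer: 36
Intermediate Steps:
B(r) = -5 (B(r) = -8 + 3 = -5)
v(o, g) = 0 (v(o, g) = 0*(1 + o) = 0)
(v(B(0), 3) + (-4 - 2)*H)² = (0 + (-4 - 2)*(-1))² = (0 - 6*(-1))² = (0 + 6)² = 6² = 36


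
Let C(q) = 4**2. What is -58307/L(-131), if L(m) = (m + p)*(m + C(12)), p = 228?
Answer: 58307/11155 ≈ 5.2270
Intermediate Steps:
C(q) = 16
L(m) = (16 + m)*(228 + m) (L(m) = (m + 228)*(m + 16) = (228 + m)*(16 + m) = (16 + m)*(228 + m))
-58307/L(-131) = -58307/(3648 + (-131)**2 + 244*(-131)) = -58307/(3648 + 17161 - 31964) = -58307/(-11155) = -58307*(-1/11155) = 58307/11155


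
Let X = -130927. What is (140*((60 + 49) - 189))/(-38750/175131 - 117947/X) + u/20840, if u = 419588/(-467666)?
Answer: -625725405755971353773879/37968003215862107020 ≈ -16480.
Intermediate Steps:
u = -209794/233833 (u = 419588*(-1/467666) = -209794/233833 ≈ -0.89720)
(140*((60 + 49) - 189))/(-38750/175131 - 117947/X) + u/20840 = (140*((60 + 49) - 189))/(-38750/175131 - 117947/(-130927)) - 209794/233833/20840 = (140*(109 - 189))/(-38750*1/175131 - 117947*(-1/130927)) - 209794/233833*1/20840 = (140*(-80))/(-38750/175131 + 117947/130927) - 104897/2436539860 = -11200/15582754807/22929376437 - 104897/2436539860 = -11200*22929376437/15582754807 - 104897/2436539860 = -256809016094400/15582754807 - 104897/2436539860 = -625725405755971353773879/37968003215862107020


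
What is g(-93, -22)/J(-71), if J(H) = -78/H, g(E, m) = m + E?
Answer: -8165/78 ≈ -104.68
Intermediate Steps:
g(E, m) = E + m
g(-93, -22)/J(-71) = (-93 - 22)/((-78/(-71))) = -115/((-78*(-1/71))) = -115/78/71 = -115*71/78 = -8165/78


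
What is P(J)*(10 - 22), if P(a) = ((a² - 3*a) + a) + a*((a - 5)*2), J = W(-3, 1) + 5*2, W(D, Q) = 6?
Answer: -6912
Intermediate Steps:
J = 16 (J = 6 + 5*2 = 6 + 10 = 16)
P(a) = a² - 2*a + a*(-10 + 2*a) (P(a) = (a² - 2*a) + a*((-5 + a)*2) = (a² - 2*a) + a*(-10 + 2*a) = a² - 2*a + a*(-10 + 2*a))
P(J)*(10 - 22) = (3*16*(-4 + 16))*(10 - 22) = (3*16*12)*(-12) = 576*(-12) = -6912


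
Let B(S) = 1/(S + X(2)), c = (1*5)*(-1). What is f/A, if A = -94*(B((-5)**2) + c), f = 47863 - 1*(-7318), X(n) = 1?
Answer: 717353/6063 ≈ 118.32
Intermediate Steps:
c = -5 (c = 5*(-1) = -5)
B(S) = 1/(1 + S) (B(S) = 1/(S + 1) = 1/(1 + S))
f = 55181 (f = 47863 + 7318 = 55181)
A = 6063/13 (A = -94*(1/(1 + (-5)**2) - 5) = -94*(1/(1 + 25) - 5) = -94*(1/26 - 5) = -94*(-129/26) = 6063/13 ≈ 466.38)
f/A = 55181/(6063/13) = 55181*(13/6063) = 717353/6063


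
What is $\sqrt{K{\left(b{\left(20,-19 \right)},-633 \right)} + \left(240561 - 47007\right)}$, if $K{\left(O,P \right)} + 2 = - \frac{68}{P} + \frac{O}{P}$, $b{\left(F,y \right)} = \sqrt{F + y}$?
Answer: $\frac{\sqrt{77554199739}}{633} \approx 439.95$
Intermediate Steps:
$K{\left(O,P \right)} = -2 - \frac{68}{P} + \frac{O}{P}$ ($K{\left(O,P \right)} = -2 + \left(- \frac{68}{P} + \frac{O}{P}\right) = -2 - \frac{68}{P} + \frac{O}{P}$)
$\sqrt{K{\left(b{\left(20,-19 \right)},-633 \right)} + \left(240561 - 47007\right)} = \sqrt{\frac{-68 + \sqrt{20 - 19} - -1266}{-633} + \left(240561 - 47007\right)} = \sqrt{- \frac{-68 + \sqrt{1} + 1266}{633} + 193554} = \sqrt{- \frac{-68 + 1 + 1266}{633} + 193554} = \sqrt{\left(- \frac{1}{633}\right) 1199 + 193554} = \sqrt{- \frac{1199}{633} + 193554} = \sqrt{\frac{122518483}{633}} = \frac{\sqrt{77554199739}}{633}$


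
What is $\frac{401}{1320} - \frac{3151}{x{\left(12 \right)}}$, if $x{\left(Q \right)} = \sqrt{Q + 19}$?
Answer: $\frac{401}{1320} - \frac{3151 \sqrt{31}}{31} \approx -565.63$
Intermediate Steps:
$x{\left(Q \right)} = \sqrt{19 + Q}$
$\frac{401}{1320} - \frac{3151}{x{\left(12 \right)}} = \frac{401}{1320} - \frac{3151}{\sqrt{19 + 12}} = 401 \cdot \frac{1}{1320} - \frac{3151}{\sqrt{31}} = \frac{401}{1320} - 3151 \frac{\sqrt{31}}{31} = \frac{401}{1320} - \frac{3151 \sqrt{31}}{31}$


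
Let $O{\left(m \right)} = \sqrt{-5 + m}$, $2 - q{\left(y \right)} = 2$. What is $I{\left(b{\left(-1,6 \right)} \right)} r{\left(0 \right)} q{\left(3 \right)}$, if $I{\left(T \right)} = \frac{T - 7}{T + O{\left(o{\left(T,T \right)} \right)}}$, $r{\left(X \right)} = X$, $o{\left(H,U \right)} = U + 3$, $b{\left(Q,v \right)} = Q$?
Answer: $0$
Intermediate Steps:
$o{\left(H,U \right)} = 3 + U$
$q{\left(y \right)} = 0$ ($q{\left(y \right)} = 2 - 2 = 0$)
$I{\left(T \right)} = \frac{-7 + T}{T + \sqrt{-2 + T}}$ ($I{\left(T \right)} = \frac{T - 7}{T + \sqrt{-5 + \left(3 + T\right)}} = \frac{-7 + T}{T + \sqrt{-2 + T}}$)
$I{\left(b{\left(-1,6 \right)} \right)} r{\left(0 \right)} q{\left(3 \right)} = \frac{-7 - 1}{-1 + \sqrt{-2 - 1}} \cdot 0 \cdot 0 = \frac{1}{-1 + \sqrt{-3}} \left(-8\right) 0 \cdot 0 = \frac{1}{-1 + i \sqrt{3}} \left(-8\right) 0 \cdot 0 = - \frac{8}{-1 + i \sqrt{3}} \cdot 0 \cdot 0 = 0 \cdot 0 = 0$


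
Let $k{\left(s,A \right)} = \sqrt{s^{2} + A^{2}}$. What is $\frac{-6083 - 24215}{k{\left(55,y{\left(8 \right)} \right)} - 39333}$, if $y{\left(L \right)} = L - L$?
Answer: $\frac{15149}{19639} \approx 0.77137$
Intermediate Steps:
$y{\left(L \right)} = 0$
$k{\left(s,A \right)} = \sqrt{A^{2} + s^{2}}$
$\frac{-6083 - 24215}{k{\left(55,y{\left(8 \right)} \right)} - 39333} = \frac{-6083 - 24215}{\sqrt{0^{2} + 55^{2}} - 39333} = - \frac{30298}{\sqrt{0 + 3025} - 39333} = - \frac{30298}{\sqrt{3025} - 39333} = - \frac{30298}{55 - 39333} = - \frac{30298}{-39278} = \left(-30298\right) \left(- \frac{1}{39278}\right) = \frac{15149}{19639}$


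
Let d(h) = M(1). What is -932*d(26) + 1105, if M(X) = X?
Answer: 173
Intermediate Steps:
d(h) = 1
-932*d(26) + 1105 = -932*1 + 1105 = -932 + 1105 = 173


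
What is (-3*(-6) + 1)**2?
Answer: 361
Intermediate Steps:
(-3*(-6) + 1)**2 = (18 + 1)**2 = 19**2 = 361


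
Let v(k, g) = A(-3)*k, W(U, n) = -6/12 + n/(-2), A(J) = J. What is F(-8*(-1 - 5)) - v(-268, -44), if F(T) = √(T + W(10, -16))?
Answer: -804 + √222/2 ≈ -796.55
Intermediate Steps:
W(U, n) = -½ - n/2 (W(U, n) = -6*1/12 + n*(-½) = -½ - n/2)
F(T) = √(15/2 + T) (F(T) = √(T + (-½ - ½*(-16))) = √(T + (-½ + 8)) = √(T + 15/2) = √(15/2 + T))
v(k, g) = -3*k
F(-8*(-1 - 5)) - v(-268, -44) = √(30 + 4*(-8*(-1 - 5)))/2 - (-3)*(-268) = √(30 + 4*(-8*(-6)))/2 - 1*804 = √(30 + 4*48)/2 - 804 = √(30 + 192)/2 - 804 = √222/2 - 804 = -804 + √222/2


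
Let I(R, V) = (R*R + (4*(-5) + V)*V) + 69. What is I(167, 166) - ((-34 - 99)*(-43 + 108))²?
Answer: -74683831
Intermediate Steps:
I(R, V) = 69 + R² + V*(-20 + V) (I(R, V) = (R² + (-20 + V)*V) + 69 = (R² + V*(-20 + V)) + 69 = 69 + R² + V*(-20 + V))
I(167, 166) - ((-34 - 99)*(-43 + 108))² = (69 + 167² + 166² - 20*166) - ((-34 - 99)*(-43 + 108))² = (69 + 27889 + 27556 - 3320) - (-133*65)² = 52194 - 1*(-8645)² = 52194 - 1*74736025 = 52194 - 74736025 = -74683831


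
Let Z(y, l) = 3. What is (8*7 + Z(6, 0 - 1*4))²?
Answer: 3481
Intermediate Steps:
(8*7 + Z(6, 0 - 1*4))² = (8*7 + 3)² = (56 + 3)² = 59² = 3481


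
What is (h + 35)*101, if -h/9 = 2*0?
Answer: 3535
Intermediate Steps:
h = 0 (h = -18*0 = -9*0 = 0)
(h + 35)*101 = (0 + 35)*101 = 35*101 = 3535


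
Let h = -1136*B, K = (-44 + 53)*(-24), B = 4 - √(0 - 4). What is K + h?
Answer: -4760 + 2272*I ≈ -4760.0 + 2272.0*I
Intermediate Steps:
B = 4 - 2*I (B = 4 - √(-4) = 4 - 2*I ≈ 4.0 - 2.0*I)
K = -216 (K = 9*(-24) = -216)
h = -4544 + 2272*I (h = -1136*(4 - 2*I) = -4544 + 2272*I ≈ -4544.0 + 2272.0*I)
K + h = -216 + (-4544 + 2272*I) = -4760 + 2272*I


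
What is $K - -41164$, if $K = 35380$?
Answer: $76544$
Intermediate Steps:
$K - -41164 = 35380 - -41164 = 35380 + 41164 = 76544$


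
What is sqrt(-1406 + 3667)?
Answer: sqrt(2261) ≈ 47.550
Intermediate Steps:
sqrt(-1406 + 3667) = sqrt(2261)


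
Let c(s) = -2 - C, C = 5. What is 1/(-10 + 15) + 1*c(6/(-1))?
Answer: -34/5 ≈ -6.8000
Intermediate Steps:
c(s) = -7 (c(s) = -2 - 1*5 = -2 - 5 = -7)
1/(-10 + 15) + 1*c(6/(-1)) = 1/(-10 + 15) + 1*(-7) = 1/5 - 7 = ⅕ - 7 = -34/5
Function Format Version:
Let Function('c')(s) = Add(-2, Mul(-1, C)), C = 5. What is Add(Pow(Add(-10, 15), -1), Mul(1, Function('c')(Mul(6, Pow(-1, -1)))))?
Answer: Rational(-34, 5) ≈ -6.8000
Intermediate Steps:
Function('c')(s) = -7 (Function('c')(s) = Add(-2, Mul(-1, 5)) = Add(-2, -5) = -7)
Add(Pow(Add(-10, 15), -1), Mul(1, Function('c')(Mul(6, Pow(-1, -1))))) = Add(Pow(Add(-10, 15), -1), Mul(1, -7)) = Add(Pow(5, -1), -7) = Add(Rational(1, 5), -7) = Rational(-34, 5)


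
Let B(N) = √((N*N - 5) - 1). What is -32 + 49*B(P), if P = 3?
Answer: -32 + 49*√3 ≈ 52.870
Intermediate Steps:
B(N) = √(-6 + N²) (B(N) = √((N² - 5) - 1) = √((-5 + N²) - 1) = √(-6 + N²))
-32 + 49*B(P) = -32 + 49*√(-6 + 3²) = -32 + 49*√(-6 + 9) = -32 + 49*√3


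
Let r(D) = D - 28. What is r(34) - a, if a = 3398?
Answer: -3392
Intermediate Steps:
r(D) = -28 + D
r(34) - a = (-28 + 34) - 1*3398 = 6 - 3398 = -3392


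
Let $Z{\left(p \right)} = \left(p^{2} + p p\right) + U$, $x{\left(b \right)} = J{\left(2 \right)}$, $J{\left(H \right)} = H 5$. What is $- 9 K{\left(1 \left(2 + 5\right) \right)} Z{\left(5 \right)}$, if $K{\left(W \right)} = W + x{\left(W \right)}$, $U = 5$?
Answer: $-8415$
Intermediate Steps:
$J{\left(H \right)} = 5 H$
$x{\left(b \right)} = 10$ ($x{\left(b \right)} = 5 \cdot 2 = 10$)
$Z{\left(p \right)} = 5 + 2 p^{2}$ ($Z{\left(p \right)} = \left(p^{2} + p p\right) + 5 = \left(p^{2} + p^{2}\right) + 5 = 2 p^{2} + 5 = 5 + 2 p^{2}$)
$K{\left(W \right)} = 10 + W$ ($K{\left(W \right)} = W + 10 = 10 + W$)
$- 9 K{\left(1 \left(2 + 5\right) \right)} Z{\left(5 \right)} = - 9 \left(10 + 1 \left(2 + 5\right)\right) \left(5 + 2 \cdot 5^{2}\right) = - 9 \left(10 + 1 \cdot 7\right) \left(5 + 2 \cdot 25\right) = - 9 \left(10 + 7\right) \left(5 + 50\right) = \left(-9\right) 17 \cdot 55 = \left(-153\right) 55 = -8415$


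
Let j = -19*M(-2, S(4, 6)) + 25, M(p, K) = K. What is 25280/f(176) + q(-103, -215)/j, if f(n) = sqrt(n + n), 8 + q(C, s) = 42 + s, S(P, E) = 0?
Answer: -181/25 + 3160*sqrt(22)/11 ≈ 1340.2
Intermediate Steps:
q(C, s) = 34 + s (q(C, s) = -8 + (42 + s) = 34 + s)
j = 25 (j = -19*0 + 25 = 0 + 25 = 25)
f(n) = sqrt(2)*sqrt(n) (f(n) = sqrt(2*n) = sqrt(2)*sqrt(n))
25280/f(176) + q(-103, -215)/j = 25280/((sqrt(2)*sqrt(176))) + (34 - 215)/25 = 25280/((sqrt(2)*(4*sqrt(11)))) - 181*1/25 = 25280/((4*sqrt(22))) - 181/25 = 25280*(sqrt(22)/88) - 181/25 = 3160*sqrt(22)/11 - 181/25 = -181/25 + 3160*sqrt(22)/11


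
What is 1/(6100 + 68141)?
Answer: 1/74241 ≈ 1.3470e-5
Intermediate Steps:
1/(6100 + 68141) = 1/74241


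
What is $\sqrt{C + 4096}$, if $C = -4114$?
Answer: $3 i \sqrt{2} \approx 4.2426 i$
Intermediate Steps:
$\sqrt{C + 4096} = \sqrt{-4114 + 4096} = \sqrt{-18} = 3 i \sqrt{2}$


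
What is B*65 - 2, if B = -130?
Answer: -8452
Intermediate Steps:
B*65 - 2 = -130*65 - 2 = -8450 - 2 = -8452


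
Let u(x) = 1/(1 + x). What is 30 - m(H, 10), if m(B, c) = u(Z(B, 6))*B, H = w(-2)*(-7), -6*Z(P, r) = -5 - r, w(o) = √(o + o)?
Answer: 30 + 84*I/17 ≈ 30.0 + 4.9412*I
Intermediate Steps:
w(o) = √2*√o (w(o) = √(2*o) = √2*√o)
Z(P, r) = ⅚ + r/6 (Z(P, r) = -(-5 - r)/6 = ⅚ + r/6)
H = -14*I (H = (√2*√(-2))*(-7) = (√2*(I*√2))*(-7) = (2*I)*(-7) = -14*I ≈ -14.0*I)
m(B, c) = 6*B/17 (m(B, c) = B/(1 + (⅚ + (⅙)*6)) = B/(1 + (⅚ + 1)) = B/(1 + 11/6) = B/(17/6) = 6*B/17)
30 - m(H, 10) = 30 - 6*(-14*I)/17 = 30 - (-84)*I/17 = 30 + 84*I/17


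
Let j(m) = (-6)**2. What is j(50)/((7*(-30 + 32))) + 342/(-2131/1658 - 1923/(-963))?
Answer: 67418262/139531 ≈ 483.18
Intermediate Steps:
j(m) = 36
j(50)/((7*(-30 + 32))) + 342/(-2131/1658 - 1923/(-963)) = 36/((7*(-30 + 32))) + 342/(-2131/1658 - 1923/(-963)) = 36/((7*2)) + 342/(-2131*1/1658 - 1923*(-1/963)) = 36/14 + 342/(-2131/1658 + 641/321) = 36*(1/14) + 342/(378727/532218) = 18/7 + 342*(532218/378727) = 18/7 + 9579924/19933 = 67418262/139531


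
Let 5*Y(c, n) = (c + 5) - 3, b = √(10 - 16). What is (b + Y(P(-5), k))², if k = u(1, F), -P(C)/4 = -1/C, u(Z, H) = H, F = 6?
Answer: -3714/625 + 12*I*√6/25 ≈ -5.9424 + 1.1758*I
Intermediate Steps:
b = I*√6 (b = √(-6) = I*√6 ≈ 2.4495*I)
P(C) = 4/C (P(C) = -(-4)/C = 4/C)
k = 6
Y(c, n) = ⅖ + c/5 (Y(c, n) = ((c + 5) - 3)/5 = ((5 + c) - 3)/5 = (2 + c)/5 = ⅖ + c/5)
(b + Y(P(-5), k))² = (I*√6 + (⅖ + (4/(-5))/5))² = (I*√6 + (⅖ + (4*(-⅕))/5))² = (I*√6 + (⅖ + (⅕)*(-⅘)))² = (I*√6 + (⅖ - 4/25))² = (I*√6 + 6/25)² = (6/25 + I*√6)²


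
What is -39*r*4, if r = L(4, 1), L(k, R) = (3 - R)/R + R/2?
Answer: -390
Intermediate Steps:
L(k, R) = R/2 + (3 - R)/R (L(k, R) = (3 - R)/R + R*(½) = (3 - R)/R + R/2 = R/2 + (3 - R)/R)
r = 5/2 (r = -1 + (½)*1 + 3/1 = -1 + ½ + 3*1 = -1 + ½ + 3 = 5/2 ≈ 2.5000)
-39*r*4 = -39*5/2*4 = -195/2*4 = -390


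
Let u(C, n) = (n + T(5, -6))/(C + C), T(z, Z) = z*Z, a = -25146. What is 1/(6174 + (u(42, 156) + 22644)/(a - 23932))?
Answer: 98156/605969853 ≈ 0.00016198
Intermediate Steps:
T(z, Z) = Z*z
u(C, n) = (-30 + n)/(2*C) (u(C, n) = (n - 6*5)/(C + C) = (n - 30)/((2*C)) = (-30 + n)*(1/(2*C)) = (-30 + n)/(2*C))
1/(6174 + (u(42, 156) + 22644)/(a - 23932)) = 1/(6174 + ((½)*(-30 + 156)/42 + 22644)/(-25146 - 23932)) = 1/(6174 + ((½)*(1/42)*126 + 22644)/(-49078)) = 1/(6174 + (3/2 + 22644)*(-1/49078)) = 1/(6174 + (45291/2)*(-1/49078)) = 1/(6174 - 45291/98156) = 1/(605969853/98156) = 98156/605969853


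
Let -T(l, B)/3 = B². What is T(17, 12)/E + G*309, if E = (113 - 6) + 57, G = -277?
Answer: -3509421/41 ≈ -85596.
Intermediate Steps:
T(l, B) = -3*B²
E = 164 (E = 107 + 57 = 164)
T(17, 12)/E + G*309 = -3*12²/164 - 277*309 = -3*144*(1/164) - 85593 = -432*1/164 - 85593 = -108/41 - 85593 = -3509421/41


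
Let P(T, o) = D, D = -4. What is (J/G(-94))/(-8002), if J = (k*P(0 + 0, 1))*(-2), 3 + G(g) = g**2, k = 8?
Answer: -32/35340833 ≈ -9.0547e-7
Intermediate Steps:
P(T, o) = -4
G(g) = -3 + g**2
J = 64 (J = (8*(-4))*(-2) = -32*(-2) = 64)
(J/G(-94))/(-8002) = (64/(-3 + (-94)**2))/(-8002) = (64/(-3 + 8836))*(-1/8002) = (64/8833)*(-1/8002) = -32/35340833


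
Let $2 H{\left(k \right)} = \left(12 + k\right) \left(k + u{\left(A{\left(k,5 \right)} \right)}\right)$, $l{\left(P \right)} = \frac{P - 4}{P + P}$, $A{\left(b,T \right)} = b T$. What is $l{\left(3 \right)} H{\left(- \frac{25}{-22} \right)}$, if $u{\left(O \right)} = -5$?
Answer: $\frac{24565}{5808} \approx 4.2295$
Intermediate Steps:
$A{\left(b,T \right)} = T b$
$l{\left(P \right)} = \frac{-4 + P}{2 P}$
$H{\left(k \right)} = \frac{\left(-5 + k\right) \left(12 + k\right)}{2}$ ($H{\left(k \right)} = \frac{\left(12 + k\right) \left(k - 5\right)}{2} = \frac{\left(12 + k\right) \left(-5 + k\right)}{2} = \frac{\left(-5 + k\right) \left(12 + k\right)}{2}$)
$l{\left(3 \right)} H{\left(- \frac{25}{-22} \right)} = \frac{-4 + 3}{2 \cdot 3} \left(-30 + \frac{\left(- \frac{25}{-22}\right)^{2}}{2} + \frac{7 \left(- \frac{25}{-22}\right)}{2}\right) = \frac{1}{2} \cdot \frac{1}{3} \left(-1\right) \left(-30 + \frac{\left(\left(-25\right) \left(- \frac{1}{22}\right)\right)^{2}}{2} + \frac{7 \left(\left(-25\right) \left(- \frac{1}{22}\right)\right)}{2}\right) = - \frac{-30 + \frac{\left(\frac{25}{22}\right)^{2}}{2} + \frac{7}{2} \cdot \frac{25}{22}}{6} = - \frac{-30 + \frac{1}{2} \cdot \frac{625}{484} + \frac{175}{44}}{6} = - \frac{-30 + \frac{625}{968} + \frac{175}{44}}{6} = \left(- \frac{1}{6}\right) \left(- \frac{24565}{968}\right) = \frac{24565}{5808}$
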